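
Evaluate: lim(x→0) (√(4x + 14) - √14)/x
This is a standard limit.

Factor or rationalize the expression:
  lim(x→0) (√(4x + 14) - √14)/x = sqrt(14)/7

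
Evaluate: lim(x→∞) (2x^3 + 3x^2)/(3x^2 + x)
This is an ∞/∞ indeterminate form.

Apply L'Hôpital's rule: differentiate numerator and denominator separately.
  f(x) = 2·x^3 + 3·x^2   ⇒   f'(x) = 6·x^2 + 6·x
  g(x) = 3·x^2 + x   ⇒   g'(x) = 6·x + 1
  lim(x→∞) f'(x)/g'(x) = lim(x→∞) (6·x^2 + 6·x)/(6·x + 1)
  = ∞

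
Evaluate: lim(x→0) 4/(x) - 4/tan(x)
This is an ∞-∞ indeterminate form.

Combine fractions or rationalize to convert ∞-∞ to 0/0 form:
  lim(x→0) 4/(x) - 4/tan(x) = 0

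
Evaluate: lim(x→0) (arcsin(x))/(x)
This is a 0/0 indeterminate form.

Apply L'Hôpital's rule: differentiate numerator and denominator separately.
  f(x) = asin(x)   ⇒   f'(x) = 1/sqrt(1 - x^2)
  g(x) = x   ⇒   g'(x) = 1
  lim(x→0) f'(x)/g'(x) = lim(x→0) (1/sqrt(1 - x^2))/(1)
  = 1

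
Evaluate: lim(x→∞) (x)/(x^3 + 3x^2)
This is an ∞/∞ indeterminate form.

Apply L'Hôpital's rule: differentiate numerator and denominator separately.
  f(x) = x   ⇒   f'(x) = 1
  g(x) = x^3 + 3·x^2   ⇒   g'(x) = 3·x^2 + 6·x
  lim(x→∞) f'(x)/g'(x) = lim(x→∞) (1)/(3·x^2 + 6·x)
  = 0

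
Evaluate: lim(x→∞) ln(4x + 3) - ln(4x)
This is an ∞-∞ indeterminate form.

Combine fractions or rationalize to convert ∞-∞ to 0/0 form:
  lim(x→∞) ln(4x + 3) - ln(4x) = 0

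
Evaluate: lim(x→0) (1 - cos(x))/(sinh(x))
This is a 0/0 indeterminate form.

Apply L'Hôpital's rule: differentiate numerator and denominator separately.
  f(x) = 1 - cos(x)   ⇒   f'(x) = sin(x)
  g(x) = sinh(x)   ⇒   g'(x) = cosh(x)
  lim(x→0) f'(x)/g'(x) = lim(x→0) (sin(x))/(cosh(x))
  = 0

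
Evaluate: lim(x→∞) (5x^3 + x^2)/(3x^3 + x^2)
This is an ∞/∞ indeterminate form.

Apply L'Hôpital's rule: differentiate numerator and denominator separately.
  f(x) = 5·x^3 + x^2   ⇒   f'(x) = 15·x^2 + 2·x
  g(x) = 3·x^3 + x^2   ⇒   g'(x) = 9·x^2 + 2·x
  lim(x→∞) f'(x)/g'(x) = lim(x→∞) (15·x^2 + 2·x)/(9·x^2 + 2·x)
  = 5/3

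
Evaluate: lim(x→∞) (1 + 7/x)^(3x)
This is an exponential indeterminate form.

For exponential indeterminate forms, take the natural log:
  Let L = lim(x→∞) (1 + 7/x)^(3x)
  Then ln(L) = lim(x→∞) [exponent × ln(base)]
  Evaluate using L'Hôpital or standard limits, then exponentiate.
  L = e^(21)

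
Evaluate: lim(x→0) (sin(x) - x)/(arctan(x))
This is a 0/0 indeterminate form.

Apply L'Hôpital's rule: differentiate numerator and denominator separately.
  f(x) = -x + sin(x)   ⇒   f'(x) = cos(x) - 1
  g(x) = atan(x)   ⇒   g'(x) = 1/(x^2 + 1)
  lim(x→0) f'(x)/g'(x) = lim(x→0) (cos(x) - 1)/(1/(x^2 + 1))
  = 0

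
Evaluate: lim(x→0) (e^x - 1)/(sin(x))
This is a 0/0 indeterminate form.

Apply L'Hôpital's rule: differentiate numerator and denominator separately.
  f(x) = e^(x) - 1   ⇒   f'(x) = e^(x)
  g(x) = sin(x)   ⇒   g'(x) = cos(x)
  lim(x→0) f'(x)/g'(x) = lim(x→0) (e^(x))/(cos(x))
  = 1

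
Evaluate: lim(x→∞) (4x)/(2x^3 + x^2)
This is an ∞/∞ indeterminate form.

Apply L'Hôpital's rule: differentiate numerator and denominator separately.
  f(x) = 4·x   ⇒   f'(x) = 4
  g(x) = 2·x^3 + x^2   ⇒   g'(x) = 6·x^2 + 2·x
  lim(x→∞) f'(x)/g'(x) = lim(x→∞) (4)/(6·x^2 + 2·x)
  = 0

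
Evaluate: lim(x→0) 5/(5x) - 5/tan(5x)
This is an ∞-∞ indeterminate form.

Combine fractions or rationalize to convert ∞-∞ to 0/0 form:
  lim(x→0) 5/(5x) - 5/tan(5x) = 0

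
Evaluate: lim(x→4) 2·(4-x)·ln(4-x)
This is a 0·∞ indeterminate form.

Rewrite 0·∞ as a quotient (0/0 or ∞/∞ form), then apply L'Hôpital's rule:
  lim(x→4) 2·(4-x)·ln(4-x) = 0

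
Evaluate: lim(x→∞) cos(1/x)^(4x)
This is an exponential indeterminate form.

For exponential indeterminate forms, take the natural log:
  Let L = lim(x→∞) cos(1/x)^(4x)
  Then ln(L) = lim(x→∞) [exponent × ln(base)]
  Evaluate using L'Hôpital or standard limits, then exponentiate.
  L = 1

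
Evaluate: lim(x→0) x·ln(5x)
This is a 0·∞ indeterminate form.

Rewrite 0·∞ as a quotient (0/0 or ∞/∞ form), then apply L'Hôpital's rule:
  lim(x→0) x·ln(5x) = 0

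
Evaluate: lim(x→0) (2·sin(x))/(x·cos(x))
This is a 0/0 indeterminate form.

Apply L'Hôpital's rule: differentiate numerator and denominator separately.
  f(x) = 2·sin(x)   ⇒   f'(x) = 2·cos(x)
  g(x) = x·cos(x)   ⇒   g'(x) = -x·sin(x) + cos(x)
  lim(x→0) f'(x)/g'(x) = lim(x→0) (2·cos(x))/(-x·sin(x) + cos(x))
  = 2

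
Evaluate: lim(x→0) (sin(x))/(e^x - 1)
This is a 0/0 indeterminate form.

Apply L'Hôpital's rule: differentiate numerator and denominator separately.
  f(x) = sin(x)   ⇒   f'(x) = cos(x)
  g(x) = e^(x) - 1   ⇒   g'(x) = e^(x)
  lim(x→0) f'(x)/g'(x) = lim(x→0) (cos(x))/(e^(x))
  = 1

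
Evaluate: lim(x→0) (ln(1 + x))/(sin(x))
This is a 0/0 indeterminate form.

Apply L'Hôpital's rule: differentiate numerator and denominator separately.
  f(x) = ln(x + 1)   ⇒   f'(x) = 1/(x + 1)
  g(x) = sin(x)   ⇒   g'(x) = cos(x)
  lim(x→0) f'(x)/g'(x) = lim(x→0) (1/(x + 1))/(cos(x))
  = 1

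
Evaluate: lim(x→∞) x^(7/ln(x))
This is an exponential indeterminate form.

For exponential indeterminate forms, take the natural log:
  Let L = lim(x→∞) x^(7/ln(x))
  Then ln(L) = lim(x→∞) [exponent × ln(base)]
  Evaluate using L'Hôpital or standard limits, then exponentiate.
  L = e^(7)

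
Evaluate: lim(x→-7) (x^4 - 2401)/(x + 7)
This is a standard limit.

Factor or rationalize the expression:
  lim(x→-7) (x^4 - 2401)/(x + 7) = -1372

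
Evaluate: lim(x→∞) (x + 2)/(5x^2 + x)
This is an ∞/∞ indeterminate form.

Apply L'Hôpital's rule: differentiate numerator and denominator separately.
  f(x) = x + 2   ⇒   f'(x) = 1
  g(x) = 5·x^2 + x   ⇒   g'(x) = 10·x + 1
  lim(x→∞) f'(x)/g'(x) = lim(x→∞) (1)/(10·x + 1)
  = 0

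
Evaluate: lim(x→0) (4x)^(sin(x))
This is an exponential indeterminate form.

For exponential indeterminate forms, take the natural log:
  Let L = lim(x→0) (4x)^(sin(x))
  Then ln(L) = lim(x→0) [exponent × ln(base)]
  Evaluate using L'Hôpital or standard limits, then exponentiate.
  L = 1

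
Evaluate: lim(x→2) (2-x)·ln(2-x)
This is a 0·∞ indeterminate form.

Rewrite 0·∞ as a quotient (0/0 or ∞/∞ form), then apply L'Hôpital's rule:
  lim(x→2) (2-x)·ln(2-x) = 0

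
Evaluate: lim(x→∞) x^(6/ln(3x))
This is an exponential indeterminate form.

For exponential indeterminate forms, take the natural log:
  Let L = lim(x→∞) x^(6/ln(3x))
  Then ln(L) = lim(x→∞) [exponent × ln(base)]
  Evaluate using L'Hôpital or standard limits, then exponentiate.
  L = e^(6)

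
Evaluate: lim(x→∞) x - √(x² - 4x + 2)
This is an ∞-∞ indeterminate form.

Combine fractions or rationalize to convert ∞-∞ to 0/0 form:
  lim(x→∞) x - √(x² - 4x + 2) = 2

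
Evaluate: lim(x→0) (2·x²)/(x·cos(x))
This is a 0/0 indeterminate form.

Apply L'Hôpital's rule: differentiate numerator and denominator separately.
  f(x) = 2·x^2   ⇒   f'(x) = 4·x
  g(x) = x·cos(x)   ⇒   g'(x) = -x·sin(x) + cos(x)
  lim(x→0) f'(x)/g'(x) = lim(x→0) (4·x)/(-x·sin(x) + cos(x))
  = 0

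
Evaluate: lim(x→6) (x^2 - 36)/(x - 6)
This is a standard limit.

Factor or rationalize the expression:
  lim(x→6) (x^2 - 36)/(x - 6) = 12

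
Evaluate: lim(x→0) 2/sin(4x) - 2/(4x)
This is an ∞-∞ indeterminate form.

Combine fractions or rationalize to convert ∞-∞ to 0/0 form:
  lim(x→0) 2/sin(4x) - 2/(4x) = 0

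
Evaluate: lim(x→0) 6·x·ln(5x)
This is a 0·∞ indeterminate form.

Rewrite 0·∞ as a quotient (0/0 or ∞/∞ form), then apply L'Hôpital's rule:
  lim(x→0) 6·x·ln(5x) = 0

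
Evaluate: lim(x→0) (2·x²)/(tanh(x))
This is a 0/0 indeterminate form.

Apply L'Hôpital's rule: differentiate numerator and denominator separately.
  f(x) = 2·x^2   ⇒   f'(x) = 4·x
  g(x) = tanh(x)   ⇒   g'(x) = 1 - tanh(x)^2
  lim(x→0) f'(x)/g'(x) = lim(x→0) (4·x)/(1 - tanh(x)^2)
  = 0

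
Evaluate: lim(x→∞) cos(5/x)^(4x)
This is an exponential indeterminate form.

For exponential indeterminate forms, take the natural log:
  Let L = lim(x→∞) cos(5/x)^(4x)
  Then ln(L) = lim(x→∞) [exponent × ln(base)]
  Evaluate using L'Hôpital or standard limits, then exponentiate.
  L = 1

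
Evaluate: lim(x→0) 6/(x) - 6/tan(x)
This is an ∞-∞ indeterminate form.

Combine fractions or rationalize to convert ∞-∞ to 0/0 form:
  lim(x→0) 6/(x) - 6/tan(x) = 0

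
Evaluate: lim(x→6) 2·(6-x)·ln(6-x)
This is a 0·∞ indeterminate form.

Rewrite 0·∞ as a quotient (0/0 or ∞/∞ form), then apply L'Hôpital's rule:
  lim(x→6) 2·(6-x)·ln(6-x) = 0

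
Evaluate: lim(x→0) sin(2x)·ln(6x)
This is a 0·∞ indeterminate form.

Rewrite 0·∞ as a quotient (0/0 or ∞/∞ form), then apply L'Hôpital's rule:
  lim(x→0) sin(2x)·ln(6x) = 0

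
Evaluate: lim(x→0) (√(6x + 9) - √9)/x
This is a standard limit.

Factor or rationalize the expression:
  lim(x→0) (√(6x + 9) - √9)/x = 1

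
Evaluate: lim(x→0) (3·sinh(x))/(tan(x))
This is a 0/0 indeterminate form.

Apply L'Hôpital's rule: differentiate numerator and denominator separately.
  f(x) = 3·sinh(x)   ⇒   f'(x) = 3·cosh(x)
  g(x) = tan(x)   ⇒   g'(x) = tan(x)^2 + 1
  lim(x→0) f'(x)/g'(x) = lim(x→0) (3·cosh(x))/(tan(x)^2 + 1)
  = 3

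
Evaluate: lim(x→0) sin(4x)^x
This is an exponential indeterminate form.

For exponential indeterminate forms, take the natural log:
  Let L = lim(x→0) sin(4x)^x
  Then ln(L) = lim(x→0) [exponent × ln(base)]
  Evaluate using L'Hôpital or standard limits, then exponentiate.
  L = 1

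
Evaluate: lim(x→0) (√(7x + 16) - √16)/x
This is a standard limit.

Factor or rationalize the expression:
  lim(x→0) (√(7x + 16) - √16)/x = 7/8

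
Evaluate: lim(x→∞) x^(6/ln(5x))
This is an exponential indeterminate form.

For exponential indeterminate forms, take the natural log:
  Let L = lim(x→∞) x^(6/ln(5x))
  Then ln(L) = lim(x→∞) [exponent × ln(base)]
  Evaluate using L'Hôpital or standard limits, then exponentiate.
  L = e^(6)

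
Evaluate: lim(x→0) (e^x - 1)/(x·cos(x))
This is a 0/0 indeterminate form.

Apply L'Hôpital's rule: differentiate numerator and denominator separately.
  f(x) = e^(x) - 1   ⇒   f'(x) = e^(x)
  g(x) = x·cos(x)   ⇒   g'(x) = -x·sin(x) + cos(x)
  lim(x→0) f'(x)/g'(x) = lim(x→0) (e^(x))/(-x·sin(x) + cos(x))
  = 1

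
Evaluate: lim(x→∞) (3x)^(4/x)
This is an exponential indeterminate form.

For exponential indeterminate forms, take the natural log:
  Let L = lim(x→∞) (3x)^(4/x)
  Then ln(L) = lim(x→∞) [exponent × ln(base)]
  Evaluate using L'Hôpital or standard limits, then exponentiate.
  L = 1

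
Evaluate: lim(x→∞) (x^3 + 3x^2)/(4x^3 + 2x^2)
This is an ∞/∞ indeterminate form.

Apply L'Hôpital's rule: differentiate numerator and denominator separately.
  f(x) = x^3 + 3·x^2   ⇒   f'(x) = 3·x^2 + 6·x
  g(x) = 4·x^3 + 2·x^2   ⇒   g'(x) = 12·x^2 + 4·x
  lim(x→∞) f'(x)/g'(x) = lim(x→∞) (3·x^2 + 6·x)/(12·x^2 + 4·x)
  = 1/4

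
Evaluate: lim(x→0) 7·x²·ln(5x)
This is a 0·∞ indeterminate form.

Rewrite 0·∞ as a quotient (0/0 or ∞/∞ form), then apply L'Hôpital's rule:
  lim(x→0) 7·x²·ln(5x) = 0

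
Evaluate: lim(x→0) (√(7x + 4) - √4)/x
This is a standard limit.

Factor or rationalize the expression:
  lim(x→0) (√(7x + 4) - √4)/x = 7/4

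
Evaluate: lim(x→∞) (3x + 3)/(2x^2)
This is an ∞/∞ indeterminate form.

Apply L'Hôpital's rule: differentiate numerator and denominator separately.
  f(x) = 3·x + 3   ⇒   f'(x) = 3
  g(x) = 2·x^2   ⇒   g'(x) = 4·x
  lim(x→∞) f'(x)/g'(x) = lim(x→∞) (3)/(4·x)
  = 0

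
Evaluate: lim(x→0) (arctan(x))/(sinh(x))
This is a 0/0 indeterminate form.

Apply L'Hôpital's rule: differentiate numerator and denominator separately.
  f(x) = atan(x)   ⇒   f'(x) = 1/(x^2 + 1)
  g(x) = sinh(x)   ⇒   g'(x) = cosh(x)
  lim(x→0) f'(x)/g'(x) = lim(x→0) (1/(x^2 + 1))/(cosh(x))
  = 1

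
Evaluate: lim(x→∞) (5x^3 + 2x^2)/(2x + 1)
This is an ∞/∞ indeterminate form.

Apply L'Hôpital's rule: differentiate numerator and denominator separately.
  f(x) = 5·x^3 + 2·x^2   ⇒   f'(x) = 15·x^2 + 4·x
  g(x) = 2·x + 1   ⇒   g'(x) = 2
  lim(x→∞) f'(x)/g'(x) = lim(x→∞) (15·x^2 + 4·x)/(2)
  = ∞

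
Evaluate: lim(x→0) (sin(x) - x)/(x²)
This is a 0/0 indeterminate form.

Apply L'Hôpital's rule: differentiate numerator and denominator separately.
  f(x) = -x + sin(x)   ⇒   f'(x) = cos(x) - 1
  g(x) = x^2   ⇒   g'(x) = 2·x
  lim(x→0) f'(x)/g'(x) = lim(x→0) (cos(x) - 1)/(2·x)
  = 0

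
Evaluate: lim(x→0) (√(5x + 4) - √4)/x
This is a standard limit.

Factor or rationalize the expression:
  lim(x→0) (√(5x + 4) - √4)/x = 5/4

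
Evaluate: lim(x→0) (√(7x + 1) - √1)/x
This is a standard limit.

Factor or rationalize the expression:
  lim(x→0) (√(7x + 1) - √1)/x = 7/2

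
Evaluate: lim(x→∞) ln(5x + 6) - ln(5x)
This is an ∞-∞ indeterminate form.

Combine fractions or rationalize to convert ∞-∞ to 0/0 form:
  lim(x→∞) ln(5x + 6) - ln(5x) = 0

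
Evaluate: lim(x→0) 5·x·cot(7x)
This is a 0·∞ indeterminate form.

Rewrite 0·∞ as a quotient (0/0 or ∞/∞ form), then apply L'Hôpital's rule:
  lim(x→0) 5·x·cot(7x) = 5/7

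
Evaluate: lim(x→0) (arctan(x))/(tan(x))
This is a 0/0 indeterminate form.

Apply L'Hôpital's rule: differentiate numerator and denominator separately.
  f(x) = atan(x)   ⇒   f'(x) = 1/(x^2 + 1)
  g(x) = tan(x)   ⇒   g'(x) = tan(x)^2 + 1
  lim(x→0) f'(x)/g'(x) = lim(x→0) (1/(x^2 + 1))/(tan(x)^2 + 1)
  = 1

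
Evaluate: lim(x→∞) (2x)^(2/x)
This is an exponential indeterminate form.

For exponential indeterminate forms, take the natural log:
  Let L = lim(x→∞) (2x)^(2/x)
  Then ln(L) = lim(x→∞) [exponent × ln(base)]
  Evaluate using L'Hôpital or standard limits, then exponentiate.
  L = 1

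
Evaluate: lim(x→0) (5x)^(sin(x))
This is an exponential indeterminate form.

For exponential indeterminate forms, take the natural log:
  Let L = lim(x→0) (5x)^(sin(x))
  Then ln(L) = lim(x→0) [exponent × ln(base)]
  Evaluate using L'Hôpital or standard limits, then exponentiate.
  L = 1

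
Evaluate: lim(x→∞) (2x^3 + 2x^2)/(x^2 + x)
This is an ∞/∞ indeterminate form.

Apply L'Hôpital's rule: differentiate numerator and denominator separately.
  f(x) = 2·x^3 + 2·x^2   ⇒   f'(x) = 6·x^2 + 4·x
  g(x) = x^2 + x   ⇒   g'(x) = 2·x + 1
  lim(x→∞) f'(x)/g'(x) = lim(x→∞) (6·x^2 + 4·x)/(2·x + 1)
  = ∞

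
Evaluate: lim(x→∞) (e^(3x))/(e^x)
This is an ∞/∞ indeterminate form.

Apply L'Hôpital's rule: differentiate numerator and denominator separately.
  f(x) = e^(3·x)   ⇒   f'(x) = 3·e^(3·x)
  g(x) = e^(x)   ⇒   g'(x) = e^(x)
  lim(x→∞) f'(x)/g'(x) = lim(x→∞) (3·e^(3·x))/(e^(x))
  = ∞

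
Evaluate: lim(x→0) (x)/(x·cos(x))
This is a 0/0 indeterminate form.

Apply L'Hôpital's rule: differentiate numerator and denominator separately.
  f(x) = x   ⇒   f'(x) = 1
  g(x) = x·cos(x)   ⇒   g'(x) = -x·sin(x) + cos(x)
  lim(x→0) f'(x)/g'(x) = lim(x→0) (1)/(-x·sin(x) + cos(x))
  = 1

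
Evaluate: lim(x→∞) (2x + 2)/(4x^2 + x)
This is an ∞/∞ indeterminate form.

Apply L'Hôpital's rule: differentiate numerator and denominator separately.
  f(x) = 2·x + 2   ⇒   f'(x) = 2
  g(x) = 4·x^2 + x   ⇒   g'(x) = 8·x + 1
  lim(x→∞) f'(x)/g'(x) = lim(x→∞) (2)/(8·x + 1)
  = 0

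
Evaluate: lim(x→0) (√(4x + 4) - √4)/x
This is a standard limit.

Factor or rationalize the expression:
  lim(x→0) (√(4x + 4) - √4)/x = 1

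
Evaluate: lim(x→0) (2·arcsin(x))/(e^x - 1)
This is a 0/0 indeterminate form.

Apply L'Hôpital's rule: differentiate numerator and denominator separately.
  f(x) = 2·asin(x)   ⇒   f'(x) = 2/sqrt(1 - x^2)
  g(x) = e^(x) - 1   ⇒   g'(x) = e^(x)
  lim(x→0) f'(x)/g'(x) = lim(x→0) (2/sqrt(1 - x^2))/(e^(x))
  = 2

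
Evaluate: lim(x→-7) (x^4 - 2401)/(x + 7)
This is a standard limit.

Factor or rationalize the expression:
  lim(x→-7) (x^4 - 2401)/(x + 7) = -1372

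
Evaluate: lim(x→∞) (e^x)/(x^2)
This is an ∞/∞ indeterminate form.

Apply L'Hôpital's rule: differentiate numerator and denominator separately.
  f(x) = e^(x)   ⇒   f'(x) = e^(x)
  g(x) = x^2   ⇒   g'(x) = 2·x
  lim(x→∞) f'(x)/g'(x) = lim(x→∞) (e^(x))/(2·x)
  = ∞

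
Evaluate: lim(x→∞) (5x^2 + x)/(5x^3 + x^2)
This is an ∞/∞ indeterminate form.

Apply L'Hôpital's rule: differentiate numerator and denominator separately.
  f(x) = 5·x^2 + x   ⇒   f'(x) = 10·x + 1
  g(x) = 5·x^3 + x^2   ⇒   g'(x) = 15·x^2 + 2·x
  lim(x→∞) f'(x)/g'(x) = lim(x→∞) (10·x + 1)/(15·x^2 + 2·x)
  = 0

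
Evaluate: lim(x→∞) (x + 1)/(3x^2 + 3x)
This is an ∞/∞ indeterminate form.

Apply L'Hôpital's rule: differentiate numerator and denominator separately.
  f(x) = x + 1   ⇒   f'(x) = 1
  g(x) = 3·x^2 + 3·x   ⇒   g'(x) = 6·x + 3
  lim(x→∞) f'(x)/g'(x) = lim(x→∞) (1)/(6·x + 3)
  = 0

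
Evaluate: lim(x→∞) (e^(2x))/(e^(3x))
This is an ∞/∞ indeterminate form.

Apply L'Hôpital's rule: differentiate numerator and denominator separately.
  f(x) = e^(2·x)   ⇒   f'(x) = 2·e^(2·x)
  g(x) = e^(3·x)   ⇒   g'(x) = 3·e^(3·x)
  lim(x→∞) f'(x)/g'(x) = lim(x→∞) (2·e^(2·x))/(3·e^(3·x))
  = 0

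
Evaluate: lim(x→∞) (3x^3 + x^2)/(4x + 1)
This is an ∞/∞ indeterminate form.

Apply L'Hôpital's rule: differentiate numerator and denominator separately.
  f(x) = 3·x^3 + x^2   ⇒   f'(x) = 9·x^2 + 2·x
  g(x) = 4·x + 1   ⇒   g'(x) = 4
  lim(x→∞) f'(x)/g'(x) = lim(x→∞) (9·x^2 + 2·x)/(4)
  = ∞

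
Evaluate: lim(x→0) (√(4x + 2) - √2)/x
This is a standard limit.

Factor or rationalize the expression:
  lim(x→0) (√(4x + 2) - √2)/x = sqrt(2)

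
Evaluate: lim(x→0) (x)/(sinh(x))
This is a 0/0 indeterminate form.

Apply L'Hôpital's rule: differentiate numerator and denominator separately.
  f(x) = x   ⇒   f'(x) = 1
  g(x) = sinh(x)   ⇒   g'(x) = cosh(x)
  lim(x→0) f'(x)/g'(x) = lim(x→0) (1)/(cosh(x))
  = 1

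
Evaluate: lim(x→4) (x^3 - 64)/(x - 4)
This is a standard limit.

Factor or rationalize the expression:
  lim(x→4) (x^3 - 64)/(x - 4) = 48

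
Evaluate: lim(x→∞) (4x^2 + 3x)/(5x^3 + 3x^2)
This is an ∞/∞ indeterminate form.

Apply L'Hôpital's rule: differentiate numerator and denominator separately.
  f(x) = 4·x^2 + 3·x   ⇒   f'(x) = 8·x + 3
  g(x) = 5·x^3 + 3·x^2   ⇒   g'(x) = 15·x^2 + 6·x
  lim(x→∞) f'(x)/g'(x) = lim(x→∞) (8·x + 3)/(15·x^2 + 6·x)
  = 0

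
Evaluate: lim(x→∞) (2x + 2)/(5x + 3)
This is an ∞/∞ indeterminate form.

Apply L'Hôpital's rule: differentiate numerator and denominator separately.
  f(x) = 2·x + 2   ⇒   f'(x) = 2
  g(x) = 5·x + 3   ⇒   g'(x) = 5
  lim(x→∞) f'(x)/g'(x) = lim(x→∞) (2)/(5)
  = 2/5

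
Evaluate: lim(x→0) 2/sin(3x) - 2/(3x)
This is an ∞-∞ indeterminate form.

Combine fractions or rationalize to convert ∞-∞ to 0/0 form:
  lim(x→0) 2/sin(3x) - 2/(3x) = 0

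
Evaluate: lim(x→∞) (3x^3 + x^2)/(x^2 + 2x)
This is an ∞/∞ indeterminate form.

Apply L'Hôpital's rule: differentiate numerator and denominator separately.
  f(x) = 3·x^3 + x^2   ⇒   f'(x) = 9·x^2 + 2·x
  g(x) = x^2 + 2·x   ⇒   g'(x) = 2·x + 2
  lim(x→∞) f'(x)/g'(x) = lim(x→∞) (9·x^2 + 2·x)/(2·x + 2)
  = ∞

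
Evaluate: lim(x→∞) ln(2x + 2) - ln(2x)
This is an ∞-∞ indeterminate form.

Combine fractions or rationalize to convert ∞-∞ to 0/0 form:
  lim(x→∞) ln(2x + 2) - ln(2x) = 0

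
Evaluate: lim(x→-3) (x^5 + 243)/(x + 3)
This is a standard limit.

Factor or rationalize the expression:
  lim(x→-3) (x^5 + 243)/(x + 3) = 405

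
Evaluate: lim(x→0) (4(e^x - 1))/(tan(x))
This is a 0/0 indeterminate form.

Apply L'Hôpital's rule: differentiate numerator and denominator separately.
  f(x) = 4·e^(x) - 4   ⇒   f'(x) = 4·e^(x)
  g(x) = tan(x)   ⇒   g'(x) = tan(x)^2 + 1
  lim(x→0) f'(x)/g'(x) = lim(x→0) (4·e^(x))/(tan(x)^2 + 1)
  = 4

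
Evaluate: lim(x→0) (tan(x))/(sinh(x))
This is a 0/0 indeterminate form.

Apply L'Hôpital's rule: differentiate numerator and denominator separately.
  f(x) = tan(x)   ⇒   f'(x) = tan(x)^2 + 1
  g(x) = sinh(x)   ⇒   g'(x) = cosh(x)
  lim(x→0) f'(x)/g'(x) = lim(x→0) (tan(x)^2 + 1)/(cosh(x))
  = 1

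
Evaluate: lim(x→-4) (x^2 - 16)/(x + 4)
This is a standard limit.

Factor or rationalize the expression:
  lim(x→-4) (x^2 - 16)/(x + 4) = -8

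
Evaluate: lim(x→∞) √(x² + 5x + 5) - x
This is an ∞-∞ indeterminate form.

Combine fractions or rationalize to convert ∞-∞ to 0/0 form:
  lim(x→∞) √(x² + 5x + 5) - x = 5/2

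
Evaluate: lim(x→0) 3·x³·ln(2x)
This is a 0·∞ indeterminate form.

Rewrite 0·∞ as a quotient (0/0 or ∞/∞ form), then apply L'Hôpital's rule:
  lim(x→0) 3·x³·ln(2x) = 0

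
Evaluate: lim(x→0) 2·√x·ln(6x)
This is a 0·∞ indeterminate form.

Rewrite 0·∞ as a quotient (0/0 or ∞/∞ form), then apply L'Hôpital's rule:
  lim(x→0) 2·√x·ln(6x) = 0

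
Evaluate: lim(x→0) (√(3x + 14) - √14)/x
This is a standard limit.

Factor or rationalize the expression:
  lim(x→0) (√(3x + 14) - √14)/x = 3·sqrt(14)/28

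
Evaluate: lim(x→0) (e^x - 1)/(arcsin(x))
This is a 0/0 indeterminate form.

Apply L'Hôpital's rule: differentiate numerator and denominator separately.
  f(x) = e^(x) - 1   ⇒   f'(x) = e^(x)
  g(x) = asin(x)   ⇒   g'(x) = 1/sqrt(1 - x^2)
  lim(x→0) f'(x)/g'(x) = lim(x→0) (e^(x))/(1/sqrt(1 - x^2))
  = 1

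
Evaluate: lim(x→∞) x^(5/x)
This is an exponential indeterminate form.

For exponential indeterminate forms, take the natural log:
  Let L = lim(x→∞) x^(5/x)
  Then ln(L) = lim(x→∞) [exponent × ln(base)]
  Evaluate using L'Hôpital or standard limits, then exponentiate.
  L = 1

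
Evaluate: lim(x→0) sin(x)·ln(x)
This is a 0·∞ indeterminate form.

Rewrite 0·∞ as a quotient (0/0 or ∞/∞ form), then apply L'Hôpital's rule:
  lim(x→0) sin(x)·ln(x) = 0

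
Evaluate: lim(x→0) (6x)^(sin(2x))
This is an exponential indeterminate form.

For exponential indeterminate forms, take the natural log:
  Let L = lim(x→0) (6x)^(sin(2x))
  Then ln(L) = lim(x→0) [exponent × ln(base)]
  Evaluate using L'Hôpital or standard limits, then exponentiate.
  L = 1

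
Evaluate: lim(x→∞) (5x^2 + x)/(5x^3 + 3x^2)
This is an ∞/∞ indeterminate form.

Apply L'Hôpital's rule: differentiate numerator and denominator separately.
  f(x) = 5·x^2 + x   ⇒   f'(x) = 10·x + 1
  g(x) = 5·x^3 + 3·x^2   ⇒   g'(x) = 15·x^2 + 6·x
  lim(x→∞) f'(x)/g'(x) = lim(x→∞) (10·x + 1)/(15·x^2 + 6·x)
  = 0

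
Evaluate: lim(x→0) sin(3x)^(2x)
This is an exponential indeterminate form.

For exponential indeterminate forms, take the natural log:
  Let L = lim(x→0) sin(3x)^(2x)
  Then ln(L) = lim(x→0) [exponent × ln(base)]
  Evaluate using L'Hôpital or standard limits, then exponentiate.
  L = 1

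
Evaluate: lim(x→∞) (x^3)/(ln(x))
This is an ∞/∞ indeterminate form.

Apply L'Hôpital's rule: differentiate numerator and denominator separately.
  f(x) = x^3   ⇒   f'(x) = 3·x^2
  g(x) = ln(x)   ⇒   g'(x) = 1/x
  lim(x→∞) f'(x)/g'(x) = lim(x→∞) (3·x^2)/(1/x)
  = ∞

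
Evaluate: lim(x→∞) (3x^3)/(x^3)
This is an ∞/∞ indeterminate form.

Apply L'Hôpital's rule: differentiate numerator and denominator separately.
  f(x) = 3·x^3   ⇒   f'(x) = 9·x^2
  g(x) = x^3   ⇒   g'(x) = 3·x^2
  lim(x→∞) f'(x)/g'(x) = lim(x→∞) (9·x^2)/(3·x^2)
  = 3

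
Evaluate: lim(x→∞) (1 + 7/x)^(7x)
This is an exponential indeterminate form.

For exponential indeterminate forms, take the natural log:
  Let L = lim(x→∞) (1 + 7/x)^(7x)
  Then ln(L) = lim(x→∞) [exponent × ln(base)]
  Evaluate using L'Hôpital or standard limits, then exponentiate.
  L = e^(49)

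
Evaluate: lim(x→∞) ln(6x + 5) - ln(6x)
This is an ∞-∞ indeterminate form.

Combine fractions or rationalize to convert ∞-∞ to 0/0 form:
  lim(x→∞) ln(6x + 5) - ln(6x) = 0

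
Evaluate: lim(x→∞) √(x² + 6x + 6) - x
This is an ∞-∞ indeterminate form.

Combine fractions or rationalize to convert ∞-∞ to 0/0 form:
  lim(x→∞) √(x² + 6x + 6) - x = 3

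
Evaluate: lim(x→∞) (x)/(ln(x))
This is an ∞/∞ indeterminate form.

Apply L'Hôpital's rule: differentiate numerator and denominator separately.
  f(x) = x   ⇒   f'(x) = 1
  g(x) = ln(x)   ⇒   g'(x) = 1/x
  lim(x→∞) f'(x)/g'(x) = lim(x→∞) (1)/(1/x)
  = ∞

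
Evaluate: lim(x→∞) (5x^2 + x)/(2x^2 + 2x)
This is an ∞/∞ indeterminate form.

Apply L'Hôpital's rule: differentiate numerator and denominator separately.
  f(x) = 5·x^2 + x   ⇒   f'(x) = 10·x + 1
  g(x) = 2·x^2 + 2·x   ⇒   g'(x) = 4·x + 2
  lim(x→∞) f'(x)/g'(x) = lim(x→∞) (10·x + 1)/(4·x + 2)
  = 5/2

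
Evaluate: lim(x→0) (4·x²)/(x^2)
This is a 0/0 indeterminate form.

Apply L'Hôpital's rule: differentiate numerator and denominator separately.
  f(x) = 4·x^2   ⇒   f'(x) = 8·x
  g(x) = x^2   ⇒   g'(x) = 2·x
  lim(x→0) f'(x)/g'(x) = lim(x→0) (8·x)/(2·x)
  = 4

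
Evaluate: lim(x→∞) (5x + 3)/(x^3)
This is an ∞/∞ indeterminate form.

Apply L'Hôpital's rule: differentiate numerator and denominator separately.
  f(x) = 5·x + 3   ⇒   f'(x) = 5
  g(x) = x^3   ⇒   g'(x) = 3·x^2
  lim(x→∞) f'(x)/g'(x) = lim(x→∞) (5)/(3·x^2)
  = 0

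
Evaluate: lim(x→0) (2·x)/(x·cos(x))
This is a 0/0 indeterminate form.

Apply L'Hôpital's rule: differentiate numerator and denominator separately.
  f(x) = 2·x   ⇒   f'(x) = 2
  g(x) = x·cos(x)   ⇒   g'(x) = -x·sin(x) + cos(x)
  lim(x→0) f'(x)/g'(x) = lim(x→0) (2)/(-x·sin(x) + cos(x))
  = 2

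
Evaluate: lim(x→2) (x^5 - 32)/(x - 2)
This is a standard limit.

Factor or rationalize the expression:
  lim(x→2) (x^5 - 32)/(x - 2) = 80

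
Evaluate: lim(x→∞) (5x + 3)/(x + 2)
This is an ∞/∞ indeterminate form.

Apply L'Hôpital's rule: differentiate numerator and denominator separately.
  f(x) = 5·x + 3   ⇒   f'(x) = 5
  g(x) = x + 2   ⇒   g'(x) = 1
  lim(x→∞) f'(x)/g'(x) = lim(x→∞) (5)/(1)
  = 5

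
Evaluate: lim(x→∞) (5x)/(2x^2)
This is an ∞/∞ indeterminate form.

Apply L'Hôpital's rule: differentiate numerator and denominator separately.
  f(x) = 5·x   ⇒   f'(x) = 5
  g(x) = 2·x^2   ⇒   g'(x) = 4·x
  lim(x→∞) f'(x)/g'(x) = lim(x→∞) (5)/(4·x)
  = 0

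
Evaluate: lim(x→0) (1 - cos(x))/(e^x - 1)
This is a 0/0 indeterminate form.

Apply L'Hôpital's rule: differentiate numerator and denominator separately.
  f(x) = 1 - cos(x)   ⇒   f'(x) = sin(x)
  g(x) = e^(x) - 1   ⇒   g'(x) = e^(x)
  lim(x→0) f'(x)/g'(x) = lim(x→0) (sin(x))/(e^(x))
  = 0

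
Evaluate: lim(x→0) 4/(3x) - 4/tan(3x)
This is an ∞-∞ indeterminate form.

Combine fractions or rationalize to convert ∞-∞ to 0/0 form:
  lim(x→0) 4/(3x) - 4/tan(3x) = 0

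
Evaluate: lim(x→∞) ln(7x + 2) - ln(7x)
This is an ∞-∞ indeterminate form.

Combine fractions or rationalize to convert ∞-∞ to 0/0 form:
  lim(x→∞) ln(7x + 2) - ln(7x) = 0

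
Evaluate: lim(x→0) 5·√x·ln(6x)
This is a 0·∞ indeterminate form.

Rewrite 0·∞ as a quotient (0/0 or ∞/∞ form), then apply L'Hôpital's rule:
  lim(x→0) 5·√x·ln(6x) = 0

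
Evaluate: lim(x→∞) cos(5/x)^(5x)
This is an exponential indeterminate form.

For exponential indeterminate forms, take the natural log:
  Let L = lim(x→∞) cos(5/x)^(5x)
  Then ln(L) = lim(x→∞) [exponent × ln(base)]
  Evaluate using L'Hôpital or standard limits, then exponentiate.
  L = 1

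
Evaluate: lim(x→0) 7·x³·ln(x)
This is a 0·∞ indeterminate form.

Rewrite 0·∞ as a quotient (0/0 or ∞/∞ form), then apply L'Hôpital's rule:
  lim(x→0) 7·x³·ln(x) = 0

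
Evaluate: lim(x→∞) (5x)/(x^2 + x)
This is an ∞/∞ indeterminate form.

Apply L'Hôpital's rule: differentiate numerator and denominator separately.
  f(x) = 5·x   ⇒   f'(x) = 5
  g(x) = x^2 + x   ⇒   g'(x) = 2·x + 1
  lim(x→∞) f'(x)/g'(x) = lim(x→∞) (5)/(2·x + 1)
  = 0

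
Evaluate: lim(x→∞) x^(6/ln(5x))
This is an exponential indeterminate form.

For exponential indeterminate forms, take the natural log:
  Let L = lim(x→∞) x^(6/ln(5x))
  Then ln(L) = lim(x→∞) [exponent × ln(base)]
  Evaluate using L'Hôpital or standard limits, then exponentiate.
  L = e^(6)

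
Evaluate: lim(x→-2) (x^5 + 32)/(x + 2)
This is a standard limit.

Factor or rationalize the expression:
  lim(x→-2) (x^5 + 32)/(x + 2) = 80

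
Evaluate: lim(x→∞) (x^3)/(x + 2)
This is an ∞/∞ indeterminate form.

Apply L'Hôpital's rule: differentiate numerator and denominator separately.
  f(x) = x^3   ⇒   f'(x) = 3·x^2
  g(x) = x + 2   ⇒   g'(x) = 1
  lim(x→∞) f'(x)/g'(x) = lim(x→∞) (3·x^2)/(1)
  = ∞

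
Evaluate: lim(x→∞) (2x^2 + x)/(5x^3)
This is an ∞/∞ indeterminate form.

Apply L'Hôpital's rule: differentiate numerator and denominator separately.
  f(x) = 2·x^2 + x   ⇒   f'(x) = 4·x + 1
  g(x) = 5·x^3   ⇒   g'(x) = 15·x^2
  lim(x→∞) f'(x)/g'(x) = lim(x→∞) (4·x + 1)/(15·x^2)
  = 0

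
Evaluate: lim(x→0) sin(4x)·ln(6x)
This is a 0·∞ indeterminate form.

Rewrite 0·∞ as a quotient (0/0 or ∞/∞ form), then apply L'Hôpital's rule:
  lim(x→0) sin(4x)·ln(6x) = 0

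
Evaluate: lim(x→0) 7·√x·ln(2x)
This is a 0·∞ indeterminate form.

Rewrite 0·∞ as a quotient (0/0 or ∞/∞ form), then apply L'Hôpital's rule:
  lim(x→0) 7·√x·ln(2x) = 0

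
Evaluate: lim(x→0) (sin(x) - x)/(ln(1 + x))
This is a 0/0 indeterminate form.

Apply L'Hôpital's rule: differentiate numerator and denominator separately.
  f(x) = -x + sin(x)   ⇒   f'(x) = cos(x) - 1
  g(x) = ln(x + 1)   ⇒   g'(x) = 1/(x + 1)
  lim(x→0) f'(x)/g'(x) = lim(x→0) (cos(x) - 1)/(1/(x + 1))
  = 0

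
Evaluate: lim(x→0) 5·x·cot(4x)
This is a 0·∞ indeterminate form.

Rewrite 0·∞ as a quotient (0/0 or ∞/∞ form), then apply L'Hôpital's rule:
  lim(x→0) 5·x·cot(4x) = 5/4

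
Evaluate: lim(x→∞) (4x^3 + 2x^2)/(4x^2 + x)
This is an ∞/∞ indeterminate form.

Apply L'Hôpital's rule: differentiate numerator and denominator separately.
  f(x) = 4·x^3 + 2·x^2   ⇒   f'(x) = 12·x^2 + 4·x
  g(x) = 4·x^2 + x   ⇒   g'(x) = 8·x + 1
  lim(x→∞) f'(x)/g'(x) = lim(x→∞) (12·x^2 + 4·x)/(8·x + 1)
  = ∞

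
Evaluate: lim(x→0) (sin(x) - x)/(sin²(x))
This is a 0/0 indeterminate form.

Apply L'Hôpital's rule: differentiate numerator and denominator separately.
  f(x) = -x + sin(x)   ⇒   f'(x) = cos(x) - 1
  g(x) = sin(x)^2   ⇒   g'(x) = 2·sin(x)·cos(x)
  lim(x→0) f'(x)/g'(x) = lim(x→0) (cos(x) - 1)/(2·sin(x)·cos(x))
  = 0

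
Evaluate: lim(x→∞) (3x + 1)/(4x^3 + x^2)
This is an ∞/∞ indeterminate form.

Apply L'Hôpital's rule: differentiate numerator and denominator separately.
  f(x) = 3·x + 1   ⇒   f'(x) = 3
  g(x) = 4·x^3 + x^2   ⇒   g'(x) = 12·x^2 + 2·x
  lim(x→∞) f'(x)/g'(x) = lim(x→∞) (3)/(12·x^2 + 2·x)
  = 0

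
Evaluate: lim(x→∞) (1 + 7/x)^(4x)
This is an exponential indeterminate form.

For exponential indeterminate forms, take the natural log:
  Let L = lim(x→∞) (1 + 7/x)^(4x)
  Then ln(L) = lim(x→∞) [exponent × ln(base)]
  Evaluate using L'Hôpital or standard limits, then exponentiate.
  L = e^(28)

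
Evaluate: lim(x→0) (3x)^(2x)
This is an exponential indeterminate form.

For exponential indeterminate forms, take the natural log:
  Let L = lim(x→0) (3x)^(2x)
  Then ln(L) = lim(x→0) [exponent × ln(base)]
  Evaluate using L'Hôpital or standard limits, then exponentiate.
  L = 1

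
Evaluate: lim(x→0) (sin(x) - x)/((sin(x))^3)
This is a 0/0 indeterminate form.

Apply L'Hôpital's rule: differentiate numerator and denominator separately.
  f(x) = -x + sin(x)   ⇒   f'(x) = cos(x) - 1
  g(x) = sin(x)^3   ⇒   g'(x) = 3·sin(x)^2·cos(x)
  lim(x→0) f'(x)/g'(x) = lim(x→0) (cos(x) - 1)/(3·sin(x)^2·cos(x))
  = -1/6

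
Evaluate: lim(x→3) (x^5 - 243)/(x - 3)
This is a standard limit.

Factor or rationalize the expression:
  lim(x→3) (x^5 - 243)/(x - 3) = 405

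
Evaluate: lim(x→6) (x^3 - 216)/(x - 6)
This is a standard limit.

Factor or rationalize the expression:
  lim(x→6) (x^3 - 216)/(x - 6) = 108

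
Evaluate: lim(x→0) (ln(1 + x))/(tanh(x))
This is a 0/0 indeterminate form.

Apply L'Hôpital's rule: differentiate numerator and denominator separately.
  f(x) = ln(x + 1)   ⇒   f'(x) = 1/(x + 1)
  g(x) = tanh(x)   ⇒   g'(x) = 1 - tanh(x)^2
  lim(x→0) f'(x)/g'(x) = lim(x→0) (1/(x + 1))/(1 - tanh(x)^2)
  = 1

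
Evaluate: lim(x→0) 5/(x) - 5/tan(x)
This is an ∞-∞ indeterminate form.

Combine fractions or rationalize to convert ∞-∞ to 0/0 form:
  lim(x→0) 5/(x) - 5/tan(x) = 0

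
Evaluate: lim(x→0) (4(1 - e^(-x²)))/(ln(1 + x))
This is a 0/0 indeterminate form.

Apply L'Hôpital's rule: differentiate numerator and denominator separately.
  f(x) = 4 - 4·e^(-x^2)   ⇒   f'(x) = 8·x·e^(-x^2)
  g(x) = ln(x + 1)   ⇒   g'(x) = 1/(x + 1)
  lim(x→0) f'(x)/g'(x) = lim(x→0) (8·x·e^(-x^2))/(1/(x + 1))
  = 0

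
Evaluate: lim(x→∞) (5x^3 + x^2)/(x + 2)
This is an ∞/∞ indeterminate form.

Apply L'Hôpital's rule: differentiate numerator and denominator separately.
  f(x) = 5·x^3 + x^2   ⇒   f'(x) = 15·x^2 + 2·x
  g(x) = x + 2   ⇒   g'(x) = 1
  lim(x→∞) f'(x)/g'(x) = lim(x→∞) (15·x^2 + 2·x)/(1)
  = ∞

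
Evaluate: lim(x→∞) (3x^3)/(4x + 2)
This is an ∞/∞ indeterminate form.

Apply L'Hôpital's rule: differentiate numerator and denominator separately.
  f(x) = 3·x^3   ⇒   f'(x) = 9·x^2
  g(x) = 4·x + 2   ⇒   g'(x) = 4
  lim(x→∞) f'(x)/g'(x) = lim(x→∞) (9·x^2)/(4)
  = ∞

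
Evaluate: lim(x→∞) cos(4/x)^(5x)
This is an exponential indeterminate form.

For exponential indeterminate forms, take the natural log:
  Let L = lim(x→∞) cos(4/x)^(5x)
  Then ln(L) = lim(x→∞) [exponent × ln(base)]
  Evaluate using L'Hôpital or standard limits, then exponentiate.
  L = 1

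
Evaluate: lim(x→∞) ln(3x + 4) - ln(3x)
This is an ∞-∞ indeterminate form.

Combine fractions or rationalize to convert ∞-∞ to 0/0 form:
  lim(x→∞) ln(3x + 4) - ln(3x) = 0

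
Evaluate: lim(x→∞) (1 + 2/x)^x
This is an exponential indeterminate form.

For exponential indeterminate forms, take the natural log:
  Let L = lim(x→∞) (1 + 2/x)^x
  Then ln(L) = lim(x→∞) [exponent × ln(base)]
  Evaluate using L'Hôpital or standard limits, then exponentiate.
  L = e²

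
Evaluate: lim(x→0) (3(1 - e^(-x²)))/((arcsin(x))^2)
This is a 0/0 indeterminate form.

Apply L'Hôpital's rule: differentiate numerator and denominator separately.
  f(x) = 3 - 3·e^(-x^2)   ⇒   f'(x) = 6·x·e^(-x^2)
  g(x) = asin(x)^2   ⇒   g'(x) = 2·asin(x)/sqrt(1 - x^2)
  lim(x→0) f'(x)/g'(x) = lim(x→0) (6·x·e^(-x^2))/(2·asin(x)/sqrt(1 - x^2))
  = 3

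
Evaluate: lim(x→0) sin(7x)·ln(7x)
This is a 0·∞ indeterminate form.

Rewrite 0·∞ as a quotient (0/0 or ∞/∞ form), then apply L'Hôpital's rule:
  lim(x→0) sin(7x)·ln(7x) = 0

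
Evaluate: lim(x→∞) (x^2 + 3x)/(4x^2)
This is an ∞/∞ indeterminate form.

Apply L'Hôpital's rule: differentiate numerator and denominator separately.
  f(x) = x^2 + 3·x   ⇒   f'(x) = 2·x + 3
  g(x) = 4·x^2   ⇒   g'(x) = 8·x
  lim(x→∞) f'(x)/g'(x) = lim(x→∞) (2·x + 3)/(8·x)
  = 1/4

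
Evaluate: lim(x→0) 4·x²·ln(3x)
This is a 0·∞ indeterminate form.

Rewrite 0·∞ as a quotient (0/0 or ∞/∞ form), then apply L'Hôpital's rule:
  lim(x→0) 4·x²·ln(3x) = 0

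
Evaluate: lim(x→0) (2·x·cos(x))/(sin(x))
This is a 0/0 indeterminate form.

Apply L'Hôpital's rule: differentiate numerator and denominator separately.
  f(x) = 2·x·cos(x)   ⇒   f'(x) = -2·x·sin(x) + 2·cos(x)
  g(x) = sin(x)   ⇒   g'(x) = cos(x)
  lim(x→0) f'(x)/g'(x) = lim(x→0) (-2·x·sin(x) + 2·cos(x))/(cos(x))
  = 2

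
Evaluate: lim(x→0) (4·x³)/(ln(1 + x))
This is a 0/0 indeterminate form.

Apply L'Hôpital's rule: differentiate numerator and denominator separately.
  f(x) = 4·x^3   ⇒   f'(x) = 12·x^2
  g(x) = ln(x + 1)   ⇒   g'(x) = 1/(x + 1)
  lim(x→0) f'(x)/g'(x) = lim(x→0) (12·x^2)/(1/(x + 1))
  = 0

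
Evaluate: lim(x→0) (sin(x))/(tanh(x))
This is a 0/0 indeterminate form.

Apply L'Hôpital's rule: differentiate numerator and denominator separately.
  f(x) = sin(x)   ⇒   f'(x) = cos(x)
  g(x) = tanh(x)   ⇒   g'(x) = 1 - tanh(x)^2
  lim(x→0) f'(x)/g'(x) = lim(x→0) (cos(x))/(1 - tanh(x)^2)
  = 1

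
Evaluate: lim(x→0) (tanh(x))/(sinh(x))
This is a 0/0 indeterminate form.

Apply L'Hôpital's rule: differentiate numerator and denominator separately.
  f(x) = tanh(x)   ⇒   f'(x) = 1 - tanh(x)^2
  g(x) = sinh(x)   ⇒   g'(x) = cosh(x)
  lim(x→0) f'(x)/g'(x) = lim(x→0) (1 - tanh(x)^2)/(cosh(x))
  = 1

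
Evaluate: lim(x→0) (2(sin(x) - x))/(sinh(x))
This is a 0/0 indeterminate form.

Apply L'Hôpital's rule: differentiate numerator and denominator separately.
  f(x) = -2·x + 2·sin(x)   ⇒   f'(x) = 2·cos(x) - 2
  g(x) = sinh(x)   ⇒   g'(x) = cosh(x)
  lim(x→0) f'(x)/g'(x) = lim(x→0) (2·cos(x) - 2)/(cosh(x))
  = 0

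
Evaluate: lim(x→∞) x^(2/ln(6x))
This is an exponential indeterminate form.

For exponential indeterminate forms, take the natural log:
  Let L = lim(x→∞) x^(2/ln(6x))
  Then ln(L) = lim(x→∞) [exponent × ln(base)]
  Evaluate using L'Hôpital or standard limits, then exponentiate.
  L = e²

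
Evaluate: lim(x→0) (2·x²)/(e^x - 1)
This is a 0/0 indeterminate form.

Apply L'Hôpital's rule: differentiate numerator and denominator separately.
  f(x) = 2·x^2   ⇒   f'(x) = 4·x
  g(x) = e^(x) - 1   ⇒   g'(x) = e^(x)
  lim(x→0) f'(x)/g'(x) = lim(x→0) (4·x)/(e^(x))
  = 0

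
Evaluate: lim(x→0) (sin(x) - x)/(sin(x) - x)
This is a 0/0 indeterminate form.

Apply L'Hôpital's rule: differentiate numerator and denominator separately.
  f(x) = -x + sin(x)   ⇒   f'(x) = cos(x) - 1
  g(x) = -x + sin(x)   ⇒   g'(x) = cos(x) - 1
  lim(x→0) f'(x)/g'(x) = lim(x→0) (cos(x) - 1)/(cos(x) - 1)
  = 1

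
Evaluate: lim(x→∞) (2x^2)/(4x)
This is an ∞/∞ indeterminate form.

Apply L'Hôpital's rule: differentiate numerator and denominator separately.
  f(x) = 2·x^2   ⇒   f'(x) = 4·x
  g(x) = 4·x   ⇒   g'(x) = 4
  lim(x→∞) f'(x)/g'(x) = lim(x→∞) (4·x)/(4)
  = ∞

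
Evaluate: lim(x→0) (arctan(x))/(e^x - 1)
This is a 0/0 indeterminate form.

Apply L'Hôpital's rule: differentiate numerator and denominator separately.
  f(x) = atan(x)   ⇒   f'(x) = 1/(x^2 + 1)
  g(x) = e^(x) - 1   ⇒   g'(x) = e^(x)
  lim(x→0) f'(x)/g'(x) = lim(x→0) (1/(x^2 + 1))/(e^(x))
  = 1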